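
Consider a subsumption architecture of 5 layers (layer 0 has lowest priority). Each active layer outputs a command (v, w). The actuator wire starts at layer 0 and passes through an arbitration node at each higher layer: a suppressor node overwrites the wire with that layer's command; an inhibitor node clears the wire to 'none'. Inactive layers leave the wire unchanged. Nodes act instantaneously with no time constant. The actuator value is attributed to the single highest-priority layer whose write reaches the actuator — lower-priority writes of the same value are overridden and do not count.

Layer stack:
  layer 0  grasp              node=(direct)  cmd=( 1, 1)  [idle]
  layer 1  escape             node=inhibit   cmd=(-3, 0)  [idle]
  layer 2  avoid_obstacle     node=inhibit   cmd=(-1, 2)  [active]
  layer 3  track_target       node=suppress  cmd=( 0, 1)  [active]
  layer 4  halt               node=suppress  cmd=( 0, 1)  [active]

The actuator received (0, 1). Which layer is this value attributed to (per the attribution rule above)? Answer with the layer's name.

halt

L0 grasp: idle → wire = none
L1 escape: idle → wire stays none
L2 avoid_obstacle: active, inhibitor → wire = none
L3 track_target: active, suppressor → wire = (0, 1)
L4 halt: active, suppressor → wire = (0, 1)
actuator = (0, 1)
last writer: layer 4 = halt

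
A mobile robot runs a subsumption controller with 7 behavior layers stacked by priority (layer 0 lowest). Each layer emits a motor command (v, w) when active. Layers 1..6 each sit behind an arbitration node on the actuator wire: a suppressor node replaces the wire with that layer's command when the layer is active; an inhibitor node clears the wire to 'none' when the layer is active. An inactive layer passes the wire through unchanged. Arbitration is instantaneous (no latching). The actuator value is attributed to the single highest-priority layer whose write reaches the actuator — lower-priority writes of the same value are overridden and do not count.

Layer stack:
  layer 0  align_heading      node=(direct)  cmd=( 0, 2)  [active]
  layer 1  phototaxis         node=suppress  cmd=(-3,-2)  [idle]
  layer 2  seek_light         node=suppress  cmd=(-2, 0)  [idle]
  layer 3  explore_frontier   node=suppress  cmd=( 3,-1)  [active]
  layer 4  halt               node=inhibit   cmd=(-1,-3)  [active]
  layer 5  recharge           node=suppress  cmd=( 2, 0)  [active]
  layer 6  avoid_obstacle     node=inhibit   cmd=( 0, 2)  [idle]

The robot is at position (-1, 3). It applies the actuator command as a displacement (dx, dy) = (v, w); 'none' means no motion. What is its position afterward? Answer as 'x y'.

[0] align_heading on; wire := (0, 2)
[1] phototaxis off; pass (0, 2)
[2] seek_light off; pass (0, 2)
[3] explore_frontier on (suppress); wire := (3, -1)
[4] halt on (inhibit); wire := none
[5] recharge on (suppress); wire := (2, 0)
[6] avoid_obstacle off; pass (2, 0)
output (2, 0)
position: (-1, 3) + (2, 0) = (1, 3)

1 3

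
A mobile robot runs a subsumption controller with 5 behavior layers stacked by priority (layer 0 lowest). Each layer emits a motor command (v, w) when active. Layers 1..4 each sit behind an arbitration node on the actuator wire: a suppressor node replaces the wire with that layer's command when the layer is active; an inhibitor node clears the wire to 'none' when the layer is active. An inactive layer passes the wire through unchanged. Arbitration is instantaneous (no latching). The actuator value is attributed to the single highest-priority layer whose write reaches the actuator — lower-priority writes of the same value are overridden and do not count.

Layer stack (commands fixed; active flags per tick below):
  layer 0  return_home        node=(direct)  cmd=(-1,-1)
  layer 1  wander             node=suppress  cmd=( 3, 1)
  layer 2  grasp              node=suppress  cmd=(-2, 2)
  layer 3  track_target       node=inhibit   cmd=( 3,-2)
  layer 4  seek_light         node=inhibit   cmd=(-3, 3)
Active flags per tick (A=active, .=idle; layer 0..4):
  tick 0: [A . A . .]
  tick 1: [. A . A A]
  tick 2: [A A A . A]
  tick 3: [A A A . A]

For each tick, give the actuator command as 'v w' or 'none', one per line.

tick 0:
  L0 return_home: active, feeds wire = (-1, -1)
  L1 wander: idle → wire stays (-1, -1)
  L2 grasp: active, suppressor → wire = (-2, 2)
  L3 track_target: idle → wire stays (-2, 2)
  L4 seek_light: idle → wire stays (-2, 2)
  actuator = (-2, 2)
tick 1:
  L0 return_home: idle → wire = none
  L1 wander: active, suppressor → wire = (3, 1)
  L2 grasp: idle → wire stays (3, 1)
  L3 track_target: active, inhibitor → wire = none
  L4 seek_light: active, inhibitor → wire = none
  actuator = none
tick 2:
  L0 return_home: active, feeds wire = (-1, -1)
  L1 wander: active, suppressor → wire = (3, 1)
  L2 grasp: active, suppressor → wire = (-2, 2)
  L3 track_target: idle → wire stays (-2, 2)
  L4 seek_light: active, inhibitor → wire = none
  actuator = none
tick 3:
  L0 return_home: active, feeds wire = (-1, -1)
  L1 wander: active, suppressor → wire = (3, 1)
  L2 grasp: active, suppressor → wire = (-2, 2)
  L3 track_target: idle → wire stays (-2, 2)
  L4 seek_light: active, inhibitor → wire = none
  actuator = none

-2 2
none
none
none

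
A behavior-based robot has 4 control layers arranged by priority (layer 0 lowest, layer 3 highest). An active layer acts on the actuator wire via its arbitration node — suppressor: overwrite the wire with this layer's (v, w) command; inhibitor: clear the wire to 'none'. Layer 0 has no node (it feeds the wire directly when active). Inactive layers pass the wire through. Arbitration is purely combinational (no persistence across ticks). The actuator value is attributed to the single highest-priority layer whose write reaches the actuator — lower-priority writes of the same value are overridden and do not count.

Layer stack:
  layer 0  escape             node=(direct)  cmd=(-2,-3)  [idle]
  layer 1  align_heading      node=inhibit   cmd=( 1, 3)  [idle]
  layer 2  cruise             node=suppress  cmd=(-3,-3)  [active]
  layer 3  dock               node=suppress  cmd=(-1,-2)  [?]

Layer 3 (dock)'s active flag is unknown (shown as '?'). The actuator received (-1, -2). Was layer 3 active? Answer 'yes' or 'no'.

If layer 3 is active=yes:
  actuator would be (-1, -2)
If layer 3 is active=no:
  actuator would be (-3, -3)
Observed (-1, -2), so layer 3 was active.

yes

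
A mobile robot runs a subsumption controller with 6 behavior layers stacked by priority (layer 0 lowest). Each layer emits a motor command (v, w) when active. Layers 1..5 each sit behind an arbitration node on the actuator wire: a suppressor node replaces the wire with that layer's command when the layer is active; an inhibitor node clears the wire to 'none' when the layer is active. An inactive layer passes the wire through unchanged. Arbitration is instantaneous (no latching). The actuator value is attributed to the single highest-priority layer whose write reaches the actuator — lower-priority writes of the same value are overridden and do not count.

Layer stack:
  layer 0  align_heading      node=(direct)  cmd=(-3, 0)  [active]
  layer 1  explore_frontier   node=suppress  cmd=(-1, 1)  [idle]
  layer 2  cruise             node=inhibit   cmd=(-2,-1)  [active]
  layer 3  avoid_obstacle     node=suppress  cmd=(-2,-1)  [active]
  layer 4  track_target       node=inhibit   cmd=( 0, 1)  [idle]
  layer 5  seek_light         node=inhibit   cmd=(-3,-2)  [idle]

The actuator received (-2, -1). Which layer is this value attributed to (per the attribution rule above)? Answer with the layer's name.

layer 0 (align_heading) active — direct: (-3, 0)
layer 1 (explore_frontier) idle — unchanged: (-3, 0)
layer 2 (cruise) active — inhibits: none
layer 3 (avoid_obstacle) active — suppresses: (-2, -1)
layer 4 (track_target) idle — unchanged: (-2, -1)
layer 5 (seek_light) idle — unchanged: (-2, -1)
→ actuator (-2, -1)
last writer: layer 3 = avoid_obstacle

avoid_obstacle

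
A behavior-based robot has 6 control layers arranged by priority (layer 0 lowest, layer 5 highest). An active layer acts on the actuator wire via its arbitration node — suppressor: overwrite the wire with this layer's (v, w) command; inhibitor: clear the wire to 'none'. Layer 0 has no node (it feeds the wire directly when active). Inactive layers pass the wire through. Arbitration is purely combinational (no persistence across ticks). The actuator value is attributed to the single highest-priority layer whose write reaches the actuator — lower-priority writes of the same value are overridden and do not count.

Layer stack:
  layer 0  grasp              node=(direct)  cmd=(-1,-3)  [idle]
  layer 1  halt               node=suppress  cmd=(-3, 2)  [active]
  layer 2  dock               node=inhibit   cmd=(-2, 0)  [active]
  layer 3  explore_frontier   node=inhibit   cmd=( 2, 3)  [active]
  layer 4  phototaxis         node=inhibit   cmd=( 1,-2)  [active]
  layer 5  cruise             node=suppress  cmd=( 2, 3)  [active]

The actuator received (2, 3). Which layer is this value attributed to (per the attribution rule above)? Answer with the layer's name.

layer 0 (grasp) idle — none
layer 1 (halt) active — suppresses: (-3, 2)
layer 2 (dock) active — inhibits: none
layer 3 (explore_frontier) active — inhibits: none
layer 4 (phototaxis) active — inhibits: none
layer 5 (cruise) active — suppresses: (2, 3)
→ actuator (2, 3)
last writer: layer 5 = cruise

cruise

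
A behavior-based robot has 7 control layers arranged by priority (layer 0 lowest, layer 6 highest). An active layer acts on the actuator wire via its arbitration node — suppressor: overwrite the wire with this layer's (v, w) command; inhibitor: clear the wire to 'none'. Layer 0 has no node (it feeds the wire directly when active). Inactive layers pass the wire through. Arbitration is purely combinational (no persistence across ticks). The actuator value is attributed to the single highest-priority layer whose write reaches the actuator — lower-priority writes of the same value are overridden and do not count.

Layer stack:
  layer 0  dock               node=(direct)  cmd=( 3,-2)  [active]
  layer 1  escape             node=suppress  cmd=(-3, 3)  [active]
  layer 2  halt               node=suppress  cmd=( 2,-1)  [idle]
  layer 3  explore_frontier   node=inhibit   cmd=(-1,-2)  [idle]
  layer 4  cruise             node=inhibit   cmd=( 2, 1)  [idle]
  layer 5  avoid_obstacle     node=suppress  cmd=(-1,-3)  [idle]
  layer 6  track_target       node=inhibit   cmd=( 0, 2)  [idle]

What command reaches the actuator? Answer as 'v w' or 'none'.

L0 dock: active, feeds wire = (3, -2)
L1 escape: active, suppressor → wire = (-3, 3)
L2 halt: idle → wire stays (-3, 3)
L3 explore_frontier: idle → wire stays (-3, 3)
L4 cruise: idle → wire stays (-3, 3)
L5 avoid_obstacle: idle → wire stays (-3, 3)
L6 track_target: idle → wire stays (-3, 3)
actuator = (-3, 3)

-3 3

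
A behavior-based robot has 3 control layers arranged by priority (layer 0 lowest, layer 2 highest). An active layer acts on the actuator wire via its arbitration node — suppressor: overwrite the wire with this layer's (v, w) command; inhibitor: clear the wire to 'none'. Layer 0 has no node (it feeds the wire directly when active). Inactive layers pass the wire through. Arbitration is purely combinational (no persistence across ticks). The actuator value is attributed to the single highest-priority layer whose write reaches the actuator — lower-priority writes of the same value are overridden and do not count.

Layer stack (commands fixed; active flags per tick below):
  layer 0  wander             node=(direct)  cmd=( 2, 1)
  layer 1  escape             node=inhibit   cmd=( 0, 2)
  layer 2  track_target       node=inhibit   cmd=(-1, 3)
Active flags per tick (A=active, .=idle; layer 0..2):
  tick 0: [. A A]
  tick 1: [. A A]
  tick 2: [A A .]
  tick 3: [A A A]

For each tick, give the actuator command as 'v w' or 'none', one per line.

tick 0:
  layer 0 (wander) idle — none
  layer 1 (escape) active — inhibits: none
  layer 2 (track_target) active — inhibits: none
  → actuator none
tick 1:
  layer 0 (wander) idle — none
  layer 1 (escape) active — inhibits: none
  layer 2 (track_target) active — inhibits: none
  → actuator none
tick 2:
  layer 0 (wander) active — direct: (2, 1)
  layer 1 (escape) active — inhibits: none
  layer 2 (track_target) idle — unchanged: none
  → actuator none
tick 3:
  layer 0 (wander) active — direct: (2, 1)
  layer 1 (escape) active — inhibits: none
  layer 2 (track_target) active — inhibits: none
  → actuator none

none
none
none
none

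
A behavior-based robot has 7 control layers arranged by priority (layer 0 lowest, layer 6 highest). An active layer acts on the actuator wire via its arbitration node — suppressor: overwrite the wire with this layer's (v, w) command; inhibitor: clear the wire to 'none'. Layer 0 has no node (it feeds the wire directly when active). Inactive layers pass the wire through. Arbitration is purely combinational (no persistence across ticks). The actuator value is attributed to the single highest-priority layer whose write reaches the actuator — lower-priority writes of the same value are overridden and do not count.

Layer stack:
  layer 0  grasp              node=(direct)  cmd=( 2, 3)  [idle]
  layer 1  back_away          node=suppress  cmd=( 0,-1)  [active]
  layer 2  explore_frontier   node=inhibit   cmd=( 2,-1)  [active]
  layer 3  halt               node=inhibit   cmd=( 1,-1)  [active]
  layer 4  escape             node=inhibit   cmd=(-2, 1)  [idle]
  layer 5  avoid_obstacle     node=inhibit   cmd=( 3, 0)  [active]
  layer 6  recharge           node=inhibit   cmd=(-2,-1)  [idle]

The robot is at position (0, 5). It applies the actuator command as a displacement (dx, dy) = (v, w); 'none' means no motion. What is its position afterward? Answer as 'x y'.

0 5

L0 grasp: idle → wire = none
L1 back_away: active, suppressor → wire = (0, -1)
L2 explore_frontier: active, inhibitor → wire = none
L3 halt: active, inhibitor → wire = none
L4 escape: idle → wire stays none
L5 avoid_obstacle: active, inhibitor → wire = none
L6 recharge: idle → wire stays none
actuator = none
position: (0, 5) + none = (0, 5)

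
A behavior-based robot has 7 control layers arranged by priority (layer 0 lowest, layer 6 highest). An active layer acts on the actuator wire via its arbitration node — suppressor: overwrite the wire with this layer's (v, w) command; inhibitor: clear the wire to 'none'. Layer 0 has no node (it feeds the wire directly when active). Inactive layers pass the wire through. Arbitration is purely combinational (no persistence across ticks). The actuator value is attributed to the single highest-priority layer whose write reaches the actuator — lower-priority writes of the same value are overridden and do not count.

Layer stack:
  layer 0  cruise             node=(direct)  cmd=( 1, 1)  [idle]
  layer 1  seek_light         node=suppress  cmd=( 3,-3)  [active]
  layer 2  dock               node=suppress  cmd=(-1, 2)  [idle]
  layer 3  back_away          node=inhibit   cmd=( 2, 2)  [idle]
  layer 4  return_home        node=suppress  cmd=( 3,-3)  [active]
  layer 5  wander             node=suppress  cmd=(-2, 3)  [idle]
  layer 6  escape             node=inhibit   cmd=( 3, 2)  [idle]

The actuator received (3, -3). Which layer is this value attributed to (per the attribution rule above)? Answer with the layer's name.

layer 0 (cruise) idle — none
layer 1 (seek_light) active — suppresses: (3, -3)
layer 2 (dock) idle — unchanged: (3, -3)
layer 3 (back_away) idle — unchanged: (3, -3)
layer 4 (return_home) active — suppresses: (3, -3)
layer 5 (wander) idle — unchanged: (3, -3)
layer 6 (escape) idle — unchanged: (3, -3)
→ actuator (3, -3)
last writer: layer 4 = return_home

return_home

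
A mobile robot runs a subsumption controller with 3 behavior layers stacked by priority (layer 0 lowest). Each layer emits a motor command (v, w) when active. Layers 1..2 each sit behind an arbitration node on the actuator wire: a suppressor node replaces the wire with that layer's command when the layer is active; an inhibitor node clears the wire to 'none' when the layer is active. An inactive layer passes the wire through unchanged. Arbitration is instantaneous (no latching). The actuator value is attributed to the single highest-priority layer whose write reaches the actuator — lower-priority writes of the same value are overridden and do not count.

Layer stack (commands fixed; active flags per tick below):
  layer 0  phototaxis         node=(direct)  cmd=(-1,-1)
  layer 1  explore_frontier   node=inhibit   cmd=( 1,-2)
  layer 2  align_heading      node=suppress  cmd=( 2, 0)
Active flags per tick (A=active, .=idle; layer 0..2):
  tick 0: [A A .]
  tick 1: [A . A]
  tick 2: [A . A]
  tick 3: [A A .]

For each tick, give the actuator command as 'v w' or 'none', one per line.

none
2 0
2 0
none

tick 0:
  L0 phototaxis: active, feeds wire = (-1, -1)
  L1 explore_frontier: active, inhibitor → wire = none
  L2 align_heading: idle → wire stays none
  actuator = none
tick 1:
  L0 phototaxis: active, feeds wire = (-1, -1)
  L1 explore_frontier: idle → wire stays (-1, -1)
  L2 align_heading: active, suppressor → wire = (2, 0)
  actuator = (2, 0)
tick 2:
  L0 phototaxis: active, feeds wire = (-1, -1)
  L1 explore_frontier: idle → wire stays (-1, -1)
  L2 align_heading: active, suppressor → wire = (2, 0)
  actuator = (2, 0)
tick 3:
  L0 phototaxis: active, feeds wire = (-1, -1)
  L1 explore_frontier: active, inhibitor → wire = none
  L2 align_heading: idle → wire stays none
  actuator = none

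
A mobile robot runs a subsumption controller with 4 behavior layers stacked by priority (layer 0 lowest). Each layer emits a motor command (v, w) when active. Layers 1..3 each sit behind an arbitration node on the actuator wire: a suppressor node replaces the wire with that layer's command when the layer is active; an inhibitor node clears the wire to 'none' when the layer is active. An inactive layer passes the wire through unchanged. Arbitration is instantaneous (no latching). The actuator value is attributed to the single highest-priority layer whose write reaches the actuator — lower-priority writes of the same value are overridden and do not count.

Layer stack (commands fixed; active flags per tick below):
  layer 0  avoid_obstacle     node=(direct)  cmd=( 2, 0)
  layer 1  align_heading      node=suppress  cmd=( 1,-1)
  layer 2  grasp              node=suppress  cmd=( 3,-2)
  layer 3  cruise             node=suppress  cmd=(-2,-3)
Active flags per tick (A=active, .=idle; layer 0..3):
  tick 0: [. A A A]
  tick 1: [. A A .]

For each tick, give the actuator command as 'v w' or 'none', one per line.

tick 0:
  L0 avoid_obstacle: idle → wire = none
  L1 align_heading: active, suppressor → wire = (1, -1)
  L2 grasp: active, suppressor → wire = (3, -2)
  L3 cruise: active, suppressor → wire = (-2, -3)
  actuator = (-2, -3)
tick 1:
  L0 avoid_obstacle: idle → wire = none
  L1 align_heading: active, suppressor → wire = (1, -1)
  L2 grasp: active, suppressor → wire = (3, -2)
  L3 cruise: idle → wire stays (3, -2)
  actuator = (3, -2)

-2 -3
3 -2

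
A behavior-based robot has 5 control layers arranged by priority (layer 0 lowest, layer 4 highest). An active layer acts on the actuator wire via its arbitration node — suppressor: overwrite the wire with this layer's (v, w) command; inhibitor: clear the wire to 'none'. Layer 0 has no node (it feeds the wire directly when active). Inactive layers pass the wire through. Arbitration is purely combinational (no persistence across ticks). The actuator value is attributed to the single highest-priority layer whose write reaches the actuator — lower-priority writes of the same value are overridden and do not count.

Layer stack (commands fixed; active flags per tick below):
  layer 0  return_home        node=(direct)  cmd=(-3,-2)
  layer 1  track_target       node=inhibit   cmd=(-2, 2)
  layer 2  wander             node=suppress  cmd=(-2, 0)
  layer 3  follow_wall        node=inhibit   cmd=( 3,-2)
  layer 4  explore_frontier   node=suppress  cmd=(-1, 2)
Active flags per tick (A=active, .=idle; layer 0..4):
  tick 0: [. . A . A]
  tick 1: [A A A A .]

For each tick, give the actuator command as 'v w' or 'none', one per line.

tick 0:
  [0] return_home off; wire := none
  [1] track_target off; pass none
  [2] wander on (suppress); wire := (-2, 0)
  [3] follow_wall off; pass (-2, 0)
  [4] explore_frontier on (suppress); wire := (-1, 2)
  output (-1, 2)
tick 1:
  [0] return_home on; wire := (-3, -2)
  [1] track_target on (inhibit); wire := none
  [2] wander on (suppress); wire := (-2, 0)
  [3] follow_wall on (inhibit); wire := none
  [4] explore_frontier off; pass none
  output none

-1 2
none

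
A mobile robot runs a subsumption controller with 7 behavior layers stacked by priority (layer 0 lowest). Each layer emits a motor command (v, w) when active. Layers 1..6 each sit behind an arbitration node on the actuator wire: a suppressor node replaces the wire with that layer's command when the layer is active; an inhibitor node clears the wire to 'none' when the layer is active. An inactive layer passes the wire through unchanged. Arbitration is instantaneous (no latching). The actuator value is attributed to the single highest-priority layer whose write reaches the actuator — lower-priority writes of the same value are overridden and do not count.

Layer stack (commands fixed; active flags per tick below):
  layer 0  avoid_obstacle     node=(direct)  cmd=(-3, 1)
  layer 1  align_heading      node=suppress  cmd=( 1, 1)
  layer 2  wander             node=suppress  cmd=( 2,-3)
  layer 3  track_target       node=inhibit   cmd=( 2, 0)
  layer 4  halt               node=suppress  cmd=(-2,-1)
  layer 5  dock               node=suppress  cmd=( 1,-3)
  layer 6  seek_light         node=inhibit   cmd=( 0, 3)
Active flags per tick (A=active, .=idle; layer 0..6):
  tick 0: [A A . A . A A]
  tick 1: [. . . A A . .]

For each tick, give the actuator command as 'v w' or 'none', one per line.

tick 0:
  [0] avoid_obstacle on; wire := (-3, 1)
  [1] align_heading on (suppress); wire := (1, 1)
  [2] wander off; pass (1, 1)
  [3] track_target on (inhibit); wire := none
  [4] halt off; pass none
  [5] dock on (suppress); wire := (1, -3)
  [6] seek_light on (inhibit); wire := none
  output none
tick 1:
  [0] avoid_obstacle off; wire := none
  [1] align_heading off; pass none
  [2] wander off; pass none
  [3] track_target on (inhibit); wire := none
  [4] halt on (suppress); wire := (-2, -1)
  [5] dock off; pass (-2, -1)
  [6] seek_light off; pass (-2, -1)
  output (-2, -1)

none
-2 -1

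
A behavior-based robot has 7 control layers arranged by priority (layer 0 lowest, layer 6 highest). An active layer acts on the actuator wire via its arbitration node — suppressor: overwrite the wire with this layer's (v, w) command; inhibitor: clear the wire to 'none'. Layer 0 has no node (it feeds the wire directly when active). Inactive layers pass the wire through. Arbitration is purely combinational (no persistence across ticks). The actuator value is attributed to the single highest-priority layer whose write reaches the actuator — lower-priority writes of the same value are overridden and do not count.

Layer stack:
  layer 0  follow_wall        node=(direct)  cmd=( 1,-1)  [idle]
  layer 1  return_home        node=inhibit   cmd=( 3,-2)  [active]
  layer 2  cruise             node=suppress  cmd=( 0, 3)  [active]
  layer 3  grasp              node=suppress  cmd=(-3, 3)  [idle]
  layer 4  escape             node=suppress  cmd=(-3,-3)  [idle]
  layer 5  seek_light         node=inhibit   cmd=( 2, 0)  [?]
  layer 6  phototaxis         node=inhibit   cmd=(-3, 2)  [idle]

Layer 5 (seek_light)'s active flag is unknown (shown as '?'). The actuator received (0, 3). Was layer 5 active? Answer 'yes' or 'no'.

no

If layer 5 is active=yes:
  actuator would be none
If layer 5 is active=no:
  actuator would be (0, 3)
Observed (0, 3), so layer 5 was idle.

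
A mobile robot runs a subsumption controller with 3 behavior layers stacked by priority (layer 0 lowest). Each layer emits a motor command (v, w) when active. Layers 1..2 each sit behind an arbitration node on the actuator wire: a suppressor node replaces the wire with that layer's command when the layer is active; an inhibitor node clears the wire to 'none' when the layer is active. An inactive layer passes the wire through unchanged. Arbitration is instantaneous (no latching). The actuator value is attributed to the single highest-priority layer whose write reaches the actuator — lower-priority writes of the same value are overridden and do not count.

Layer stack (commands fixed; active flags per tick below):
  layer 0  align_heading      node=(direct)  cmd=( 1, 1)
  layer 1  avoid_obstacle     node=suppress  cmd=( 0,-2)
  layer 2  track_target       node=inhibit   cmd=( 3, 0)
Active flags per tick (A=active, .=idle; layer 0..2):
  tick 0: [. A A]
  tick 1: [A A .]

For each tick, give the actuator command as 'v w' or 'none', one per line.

none
0 -2

tick 0:
  [0] align_heading off; wire := none
  [1] avoid_obstacle on (suppress); wire := (0, -2)
  [2] track_target on (inhibit); wire := none
  output none
tick 1:
  [0] align_heading on; wire := (1, 1)
  [1] avoid_obstacle on (suppress); wire := (0, -2)
  [2] track_target off; pass (0, -2)
  output (0, -2)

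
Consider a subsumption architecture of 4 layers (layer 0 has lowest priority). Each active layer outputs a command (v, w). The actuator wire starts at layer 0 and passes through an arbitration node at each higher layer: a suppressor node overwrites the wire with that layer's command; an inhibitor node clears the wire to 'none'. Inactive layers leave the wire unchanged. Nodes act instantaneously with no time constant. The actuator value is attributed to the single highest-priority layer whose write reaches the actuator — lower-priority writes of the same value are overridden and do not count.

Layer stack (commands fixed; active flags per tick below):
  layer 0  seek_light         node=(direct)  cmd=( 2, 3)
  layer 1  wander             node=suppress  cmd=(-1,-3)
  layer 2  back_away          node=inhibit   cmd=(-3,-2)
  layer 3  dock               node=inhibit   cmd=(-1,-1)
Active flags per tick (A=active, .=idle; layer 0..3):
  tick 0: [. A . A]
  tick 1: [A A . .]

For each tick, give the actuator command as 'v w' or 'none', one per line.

tick 0:
  L0 seek_light: idle → wire = none
  L1 wander: active, suppressor → wire = (-1, -3)
  L2 back_away: idle → wire stays (-1, -3)
  L3 dock: active, inhibitor → wire = none
  actuator = none
tick 1:
  L0 seek_light: active, feeds wire = (2, 3)
  L1 wander: active, suppressor → wire = (-1, -3)
  L2 back_away: idle → wire stays (-1, -3)
  L3 dock: idle → wire stays (-1, -3)
  actuator = (-1, -3)

none
-1 -3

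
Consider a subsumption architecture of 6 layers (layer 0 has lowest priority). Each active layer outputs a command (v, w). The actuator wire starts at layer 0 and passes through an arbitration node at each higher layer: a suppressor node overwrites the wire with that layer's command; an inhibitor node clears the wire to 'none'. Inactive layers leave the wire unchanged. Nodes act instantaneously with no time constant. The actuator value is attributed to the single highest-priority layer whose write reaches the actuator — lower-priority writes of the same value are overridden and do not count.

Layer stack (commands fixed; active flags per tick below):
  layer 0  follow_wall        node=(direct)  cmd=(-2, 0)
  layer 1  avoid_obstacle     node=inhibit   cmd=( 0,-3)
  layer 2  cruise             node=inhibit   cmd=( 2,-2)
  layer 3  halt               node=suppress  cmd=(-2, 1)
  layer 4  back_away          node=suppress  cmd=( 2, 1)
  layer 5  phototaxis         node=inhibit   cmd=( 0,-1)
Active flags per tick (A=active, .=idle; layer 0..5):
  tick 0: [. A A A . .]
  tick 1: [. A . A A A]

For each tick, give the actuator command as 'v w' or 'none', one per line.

tick 0:
  layer 0 (follow_wall) idle — none
  layer 1 (avoid_obstacle) active — inhibits: none
  layer 2 (cruise) active — inhibits: none
  layer 3 (halt) active — suppresses: (-2, 1)
  layer 4 (back_away) idle — unchanged: (-2, 1)
  layer 5 (phototaxis) idle — unchanged: (-2, 1)
  → actuator (-2, 1)
tick 1:
  layer 0 (follow_wall) idle — none
  layer 1 (avoid_obstacle) active — inhibits: none
  layer 2 (cruise) idle — unchanged: none
  layer 3 (halt) active — suppresses: (-2, 1)
  layer 4 (back_away) active — suppresses: (2, 1)
  layer 5 (phototaxis) active — inhibits: none
  → actuator none

-2 1
none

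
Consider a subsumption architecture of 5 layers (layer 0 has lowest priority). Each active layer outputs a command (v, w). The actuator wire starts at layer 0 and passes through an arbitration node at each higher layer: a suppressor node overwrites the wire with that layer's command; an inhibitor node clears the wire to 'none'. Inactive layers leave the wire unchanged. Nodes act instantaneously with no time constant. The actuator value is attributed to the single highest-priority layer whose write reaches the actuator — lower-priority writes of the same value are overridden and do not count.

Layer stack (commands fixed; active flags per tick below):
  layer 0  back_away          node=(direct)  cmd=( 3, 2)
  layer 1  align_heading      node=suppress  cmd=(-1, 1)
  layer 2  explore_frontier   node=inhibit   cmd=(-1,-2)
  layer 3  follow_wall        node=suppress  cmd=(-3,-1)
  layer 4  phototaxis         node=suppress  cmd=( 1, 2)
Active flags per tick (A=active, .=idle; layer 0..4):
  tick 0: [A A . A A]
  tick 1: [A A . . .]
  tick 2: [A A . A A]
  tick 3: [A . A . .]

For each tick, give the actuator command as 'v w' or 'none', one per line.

1 2
-1 1
1 2
none

tick 0:
  L0 back_away: active, feeds wire = (3, 2)
  L1 align_heading: active, suppressor → wire = (-1, 1)
  L2 explore_frontier: idle → wire stays (-1, 1)
  L3 follow_wall: active, suppressor → wire = (-3, -1)
  L4 phototaxis: active, suppressor → wire = (1, 2)
  actuator = (1, 2)
tick 1:
  L0 back_away: active, feeds wire = (3, 2)
  L1 align_heading: active, suppressor → wire = (-1, 1)
  L2 explore_frontier: idle → wire stays (-1, 1)
  L3 follow_wall: idle → wire stays (-1, 1)
  L4 phototaxis: idle → wire stays (-1, 1)
  actuator = (-1, 1)
tick 2:
  L0 back_away: active, feeds wire = (3, 2)
  L1 align_heading: active, suppressor → wire = (-1, 1)
  L2 explore_frontier: idle → wire stays (-1, 1)
  L3 follow_wall: active, suppressor → wire = (-3, -1)
  L4 phototaxis: active, suppressor → wire = (1, 2)
  actuator = (1, 2)
tick 3:
  L0 back_away: active, feeds wire = (3, 2)
  L1 align_heading: idle → wire stays (3, 2)
  L2 explore_frontier: active, inhibitor → wire = none
  L3 follow_wall: idle → wire stays none
  L4 phototaxis: idle → wire stays none
  actuator = none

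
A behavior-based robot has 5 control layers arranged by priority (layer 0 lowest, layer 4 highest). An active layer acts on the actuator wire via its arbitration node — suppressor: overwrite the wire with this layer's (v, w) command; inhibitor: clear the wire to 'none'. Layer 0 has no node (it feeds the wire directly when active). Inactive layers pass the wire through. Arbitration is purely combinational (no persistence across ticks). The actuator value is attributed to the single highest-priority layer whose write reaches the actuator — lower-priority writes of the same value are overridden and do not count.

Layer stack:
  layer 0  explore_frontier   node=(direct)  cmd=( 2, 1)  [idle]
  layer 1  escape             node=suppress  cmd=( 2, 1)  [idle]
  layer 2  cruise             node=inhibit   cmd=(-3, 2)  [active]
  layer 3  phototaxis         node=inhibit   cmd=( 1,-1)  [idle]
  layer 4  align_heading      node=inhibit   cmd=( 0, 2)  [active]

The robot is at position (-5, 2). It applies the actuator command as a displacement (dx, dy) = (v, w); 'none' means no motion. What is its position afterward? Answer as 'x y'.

-5 2

L0 explore_frontier: idle → wire = none
L1 escape: idle → wire stays none
L2 cruise: active, inhibitor → wire = none
L3 phototaxis: idle → wire stays none
L4 align_heading: active, inhibitor → wire = none
actuator = none
position: (-5, 2) + none = (-5, 2)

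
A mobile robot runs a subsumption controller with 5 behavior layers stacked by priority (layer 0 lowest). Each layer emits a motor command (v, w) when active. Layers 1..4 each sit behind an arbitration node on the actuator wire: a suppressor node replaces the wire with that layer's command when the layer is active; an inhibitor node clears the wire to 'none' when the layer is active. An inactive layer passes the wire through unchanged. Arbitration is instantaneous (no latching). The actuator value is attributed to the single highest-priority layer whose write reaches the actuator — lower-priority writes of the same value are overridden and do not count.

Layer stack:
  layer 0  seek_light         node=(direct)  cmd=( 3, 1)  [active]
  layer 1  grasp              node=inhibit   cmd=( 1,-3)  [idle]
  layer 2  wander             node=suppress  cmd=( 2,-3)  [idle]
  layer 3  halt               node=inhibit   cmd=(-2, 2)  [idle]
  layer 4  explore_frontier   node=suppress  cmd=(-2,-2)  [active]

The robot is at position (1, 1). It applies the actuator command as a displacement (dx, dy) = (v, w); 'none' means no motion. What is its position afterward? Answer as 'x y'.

[0] seek_light on; wire := (3, 1)
[1] grasp off; pass (3, 1)
[2] wander off; pass (3, 1)
[3] halt off; pass (3, 1)
[4] explore_frontier on (suppress); wire := (-2, -2)
output (-2, -2)
position: (1, 1) + (-2, -2) = (-1, -1)

-1 -1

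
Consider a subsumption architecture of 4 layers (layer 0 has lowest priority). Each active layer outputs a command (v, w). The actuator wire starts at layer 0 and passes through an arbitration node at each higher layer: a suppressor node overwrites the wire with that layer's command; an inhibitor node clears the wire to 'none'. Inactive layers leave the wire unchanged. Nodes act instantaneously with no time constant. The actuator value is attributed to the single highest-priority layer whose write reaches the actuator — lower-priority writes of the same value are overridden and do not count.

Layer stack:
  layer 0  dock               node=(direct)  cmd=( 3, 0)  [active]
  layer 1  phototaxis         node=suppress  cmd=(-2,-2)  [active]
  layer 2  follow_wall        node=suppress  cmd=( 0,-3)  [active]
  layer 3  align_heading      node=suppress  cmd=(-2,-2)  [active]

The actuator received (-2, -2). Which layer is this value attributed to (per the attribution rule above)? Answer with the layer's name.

align_heading

layer 0 (dock) active — direct: (3, 0)
layer 1 (phototaxis) active — suppresses: (-2, -2)
layer 2 (follow_wall) active — suppresses: (0, -3)
layer 3 (align_heading) active — suppresses: (-2, -2)
→ actuator (-2, -2)
last writer: layer 3 = align_heading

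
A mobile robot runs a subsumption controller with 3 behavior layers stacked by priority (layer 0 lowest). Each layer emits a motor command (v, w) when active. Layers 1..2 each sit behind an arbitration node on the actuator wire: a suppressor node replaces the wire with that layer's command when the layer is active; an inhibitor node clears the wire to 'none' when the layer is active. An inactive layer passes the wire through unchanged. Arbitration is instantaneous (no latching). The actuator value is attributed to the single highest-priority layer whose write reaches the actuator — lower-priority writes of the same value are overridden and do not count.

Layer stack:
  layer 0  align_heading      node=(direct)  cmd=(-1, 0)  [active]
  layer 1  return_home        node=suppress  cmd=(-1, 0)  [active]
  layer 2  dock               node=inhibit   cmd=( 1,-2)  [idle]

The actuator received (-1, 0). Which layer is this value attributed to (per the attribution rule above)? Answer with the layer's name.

L0 align_heading: active, feeds wire = (-1, 0)
L1 return_home: active, suppressor → wire = (-1, 0)
L2 dock: idle → wire stays (-1, 0)
actuator = (-1, 0)
last writer: layer 1 = return_home

return_home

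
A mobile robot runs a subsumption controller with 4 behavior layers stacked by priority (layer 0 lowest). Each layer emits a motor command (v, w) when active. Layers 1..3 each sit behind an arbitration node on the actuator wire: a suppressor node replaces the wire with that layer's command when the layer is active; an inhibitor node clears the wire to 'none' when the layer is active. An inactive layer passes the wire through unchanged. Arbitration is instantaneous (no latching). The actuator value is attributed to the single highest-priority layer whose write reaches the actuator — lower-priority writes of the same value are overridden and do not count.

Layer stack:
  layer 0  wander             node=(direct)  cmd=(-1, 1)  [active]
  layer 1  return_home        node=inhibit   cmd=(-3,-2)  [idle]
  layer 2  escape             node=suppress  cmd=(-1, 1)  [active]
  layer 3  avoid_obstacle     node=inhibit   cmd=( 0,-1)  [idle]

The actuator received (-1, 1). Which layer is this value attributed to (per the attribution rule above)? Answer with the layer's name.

[0] wander on; wire := (-1, 1)
[1] return_home off; pass (-1, 1)
[2] escape on (suppress); wire := (-1, 1)
[3] avoid_obstacle off; pass (-1, 1)
output (-1, 1)
last writer: layer 2 = escape

escape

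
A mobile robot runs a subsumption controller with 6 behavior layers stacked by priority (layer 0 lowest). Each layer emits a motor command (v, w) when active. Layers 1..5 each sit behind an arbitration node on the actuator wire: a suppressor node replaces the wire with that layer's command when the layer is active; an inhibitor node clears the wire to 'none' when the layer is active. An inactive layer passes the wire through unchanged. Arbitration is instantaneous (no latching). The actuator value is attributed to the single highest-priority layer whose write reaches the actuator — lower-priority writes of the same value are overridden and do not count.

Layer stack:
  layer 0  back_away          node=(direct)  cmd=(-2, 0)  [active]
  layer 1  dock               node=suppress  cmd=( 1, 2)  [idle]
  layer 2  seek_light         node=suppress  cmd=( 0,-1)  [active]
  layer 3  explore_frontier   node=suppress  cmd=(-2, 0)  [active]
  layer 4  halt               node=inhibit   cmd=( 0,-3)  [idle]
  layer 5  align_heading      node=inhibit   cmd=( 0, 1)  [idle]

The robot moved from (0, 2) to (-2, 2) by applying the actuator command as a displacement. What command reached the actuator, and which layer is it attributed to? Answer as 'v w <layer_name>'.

displacement = (-2, 2) − (0, 2) = (-2, 0)
L0 back_away: active, feeds wire = (-2, 0)
L1 dock: idle → wire stays (-2, 0)
L2 seek_light: active, suppressor → wire = (0, -1)
L3 explore_frontier: active, suppressor → wire = (-2, 0)
L4 halt: idle → wire stays (-2, 0)
L5 align_heading: idle → wire stays (-2, 0)
actuator = (-2, 0) — from layer 3 (explore_frontier)

-2 0 explore_frontier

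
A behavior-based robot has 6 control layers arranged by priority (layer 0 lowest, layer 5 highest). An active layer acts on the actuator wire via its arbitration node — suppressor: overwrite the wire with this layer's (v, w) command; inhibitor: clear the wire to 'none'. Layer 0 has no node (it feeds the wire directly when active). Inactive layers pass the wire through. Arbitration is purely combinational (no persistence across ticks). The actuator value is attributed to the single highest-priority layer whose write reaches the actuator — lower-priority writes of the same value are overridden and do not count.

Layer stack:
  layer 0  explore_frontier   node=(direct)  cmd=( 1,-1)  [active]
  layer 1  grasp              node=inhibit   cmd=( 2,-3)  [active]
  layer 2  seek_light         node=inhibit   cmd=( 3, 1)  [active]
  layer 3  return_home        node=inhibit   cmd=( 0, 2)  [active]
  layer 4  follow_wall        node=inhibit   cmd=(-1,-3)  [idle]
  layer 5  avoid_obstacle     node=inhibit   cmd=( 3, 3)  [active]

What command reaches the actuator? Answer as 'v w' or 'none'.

[0] explore_frontier on; wire := (1, -1)
[1] grasp on (inhibit); wire := none
[2] seek_light on (inhibit); wire := none
[3] return_home on (inhibit); wire := none
[4] follow_wall off; pass none
[5] avoid_obstacle on (inhibit); wire := none
output none

none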